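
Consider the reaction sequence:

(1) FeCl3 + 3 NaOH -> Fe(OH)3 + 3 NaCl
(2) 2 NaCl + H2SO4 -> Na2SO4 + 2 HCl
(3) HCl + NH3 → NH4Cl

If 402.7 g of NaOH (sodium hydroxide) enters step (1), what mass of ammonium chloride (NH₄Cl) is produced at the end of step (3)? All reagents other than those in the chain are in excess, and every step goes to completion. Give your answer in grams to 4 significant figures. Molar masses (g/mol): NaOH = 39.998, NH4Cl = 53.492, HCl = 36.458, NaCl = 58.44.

538.6 g

n(NaOH) = 402.7 / 39.998 = 10.068 mol.
Reaction (1): NaOH→NaCl ratio 3:3 ⇒ n(NaCl) = 10.068 mol.
Reaction (2): NaCl→HCl ratio 2:2 ⇒ n(HCl) = 10.068 mol.
Reaction (3): HCl→NH4Cl ratio 1:1 ⇒ n(NH4Cl) = 10.068 mol.
Mass of NH4Cl = 10.068 × 53.492 = 538.56 g.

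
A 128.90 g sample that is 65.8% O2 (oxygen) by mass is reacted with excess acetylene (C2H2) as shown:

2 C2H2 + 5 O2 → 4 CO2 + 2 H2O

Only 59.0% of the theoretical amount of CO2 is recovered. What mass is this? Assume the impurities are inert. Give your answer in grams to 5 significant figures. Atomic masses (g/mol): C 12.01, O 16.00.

Pure O2 available = 128.90 g × 0.658 = 84.8162 g.
M(O2) = 2(16.00) = 32.00 g/mol.
M(CO2) = 12.01 + 2(16.00) = 44.01 g/mol.
n(O2) = 84.8162 g / 32.00 g/mol = 2.65051 mol.
From the equation the O2:CO2 mole ratio is 5:4, so n(CO2) = 2.65051 × 4/5 = 2.12041 mol.
Mass of CO2 = 2.12041 mol × 44.01 g/mol = 93.3190 g.
Actual mass collected = 93.3190 g × 0.590 = 55.0582 g.

55.058 g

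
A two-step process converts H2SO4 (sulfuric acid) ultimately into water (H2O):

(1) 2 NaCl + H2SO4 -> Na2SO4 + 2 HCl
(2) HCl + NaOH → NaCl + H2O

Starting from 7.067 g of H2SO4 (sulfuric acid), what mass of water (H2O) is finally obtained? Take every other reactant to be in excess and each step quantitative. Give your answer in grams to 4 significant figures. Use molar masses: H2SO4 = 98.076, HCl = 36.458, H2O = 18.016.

2.596 g

n(H2SO4) = 7.0670 / 98.076 = 0.072056 mol.
Step 1 gives a 1:2 ratio of H2SO4 to HCl, so n(HCl) = 0.14411 mol.
In step 2 the HCl:H2O ratio is 1:1, so n(H2O) = 0.14411 mol.
Mass of H2O = 0.14411 × 18.016 = 2.5963 g.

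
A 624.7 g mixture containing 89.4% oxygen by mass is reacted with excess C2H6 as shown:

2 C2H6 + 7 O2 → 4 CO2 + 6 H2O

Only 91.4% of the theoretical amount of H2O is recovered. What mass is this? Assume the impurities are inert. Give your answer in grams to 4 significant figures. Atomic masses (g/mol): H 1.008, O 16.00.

Pure O2 available = 624.7 g × 0.894 = 558.48 g.
M(O2) = 2(16.00) = 32.00 g/mol.
M(H2O) = 2(1.008) + 16.00 = 18.016 g/mol.
n(O2) = 558.48 g / 32.00 g/mol = 17.453 mol.
From the equation the O2:H2O mole ratio is 7:6, so n(H2O) = 17.453 × 6/7 = 14.959 mol.
Mass of H2O = 14.959 mol × 18.016 g/mol = 269.51 g.
Actual mass collected = 269.51 g × 0.914 = 246.33 g.

246.3 g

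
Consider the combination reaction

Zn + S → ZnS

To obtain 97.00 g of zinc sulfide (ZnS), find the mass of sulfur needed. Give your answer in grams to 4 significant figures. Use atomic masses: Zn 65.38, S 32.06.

M(ZnS) = 65.38 + 32.06 = 97.44 g/mol.
M(S) = 32.06 g/mol.
n(ZnS) = 97.000 g / 97.44 g/mol = 0.99548 mol.
From the equation the ZnS:S mole ratio is 1:1, so n(S) = 0.99548 × 1/1 = 0.99548 mol.
Mass of S = 0.99548 mol × 32.06 g/mol = 31.915 g.

31.92 g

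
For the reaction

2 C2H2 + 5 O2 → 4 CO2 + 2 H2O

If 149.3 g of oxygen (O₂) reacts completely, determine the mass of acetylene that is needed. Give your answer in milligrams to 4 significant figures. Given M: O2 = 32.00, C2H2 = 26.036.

48590 mg

n(O2) = 149.30 g / 32.00 g/mol = 4.6656 mol.
From the equation the O2:C2H2 mole ratio is 5:2, so n(C2H2) = 4.6656 × 2/5 = 1.8663 mol.
Mass of C2H2 = 1.8663 mol × 26.036 g/mol = 48.590 g.
Converting to mg: 48.590 g = 48590 mg.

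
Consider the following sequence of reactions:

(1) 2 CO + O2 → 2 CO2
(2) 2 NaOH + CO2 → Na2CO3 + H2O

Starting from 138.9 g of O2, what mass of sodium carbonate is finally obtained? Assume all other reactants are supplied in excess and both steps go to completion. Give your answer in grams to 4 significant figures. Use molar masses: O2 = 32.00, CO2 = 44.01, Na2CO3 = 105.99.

920.1 g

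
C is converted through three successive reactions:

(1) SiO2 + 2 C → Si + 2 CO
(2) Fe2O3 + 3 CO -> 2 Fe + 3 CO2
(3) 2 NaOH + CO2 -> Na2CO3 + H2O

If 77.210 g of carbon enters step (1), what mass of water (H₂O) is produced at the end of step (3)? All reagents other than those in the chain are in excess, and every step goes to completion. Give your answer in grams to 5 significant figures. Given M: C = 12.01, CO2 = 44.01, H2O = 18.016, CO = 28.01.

n(C) = 77.210 / 12.01 = 6.42881 mol.
Reaction (1): C→CO ratio 2:2 ⇒ n(CO) = 6.42881 mol.
Reaction (2): CO→CO2 ratio 3:3 ⇒ n(CO2) = 6.42881 mol.
Reaction (3): CO2→H2O ratio 1:1 ⇒ n(H2O) = 6.42881 mol.
Mass of H2O = 6.42881 × 18.016 = 115.821 g.

115.82 g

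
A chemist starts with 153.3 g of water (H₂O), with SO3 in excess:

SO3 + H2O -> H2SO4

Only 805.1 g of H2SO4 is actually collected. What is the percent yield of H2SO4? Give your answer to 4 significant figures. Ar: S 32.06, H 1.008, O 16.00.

M(H2O) = 2(1.008) + 16.00 = 18.016 g/mol.
M(H2SO4) = 2(1.008) + 32.06 + 4(16.00) = 98.076 g/mol.
n(H2O) = 153.30 g / 18.016 g/mol = 8.5091 mol.
From the equation the H2O:H2SO4 mole ratio is 1:1, so n(H2SO4) = 8.5091 × 1/1 = 8.5091 mol.
Mass of H2SO4 = 8.5091 mol × 98.076 g/mol = 834.54 g.
This is the theoretical yield. Percent yield = 805.1 g / 834.54 g × 100% = 96.472%.

96.47 %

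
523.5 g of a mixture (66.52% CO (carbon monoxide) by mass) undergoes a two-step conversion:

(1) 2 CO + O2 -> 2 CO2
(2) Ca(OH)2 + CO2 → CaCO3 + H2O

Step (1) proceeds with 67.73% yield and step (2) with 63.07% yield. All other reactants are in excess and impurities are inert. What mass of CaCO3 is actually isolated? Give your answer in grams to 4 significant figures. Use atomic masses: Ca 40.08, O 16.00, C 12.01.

Pure CO = 523.5 × 0.6652 = 348.23 g.
M(CO) = 12.01 + 16.00 = 28.01 g/mol.
M(CaCO3) = 40.08 + 12.01 + 3(16.00) = 100.09 g/mol.
n(CO) = 348.23 / 28.01 = 12.432 mol.
Step 1 (CO:CO2 = 2:2): theoretical n(CO2) = 12.432 mol; at 67.73% yield, n(CO2) = 8.4205 mol.
Step 2 (CO2:CaCO3 = 1:1): theoretical n(CaCO3) = 8.4205 mol, so theoretical mass = 8.4205 × 100.09 = 842.81 g.
At 63.07% yield, actual mass of CaCO3 = 842.81 × 0.6307 = 531.56 g.

531.6 g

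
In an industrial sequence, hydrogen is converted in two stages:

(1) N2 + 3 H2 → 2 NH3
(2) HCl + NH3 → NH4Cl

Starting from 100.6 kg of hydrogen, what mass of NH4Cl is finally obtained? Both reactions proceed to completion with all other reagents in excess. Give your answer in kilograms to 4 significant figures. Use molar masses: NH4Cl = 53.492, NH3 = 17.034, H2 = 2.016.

1780 kg

100.6 kg = 100600 g.
n(H2) = 100600 / 2.016 = 49901 mol.
Step 1 gives a 3:2 ratio of H2 to NH3, so n(NH3) = 33267 mol.
In step 2 the NH3:NH4Cl ratio is 1:1, so n(NH4Cl) = 33267 mol.
Mass of NH4Cl = 33267 × 53.492 = 1.7795 × 10^6 g = 1780 kg.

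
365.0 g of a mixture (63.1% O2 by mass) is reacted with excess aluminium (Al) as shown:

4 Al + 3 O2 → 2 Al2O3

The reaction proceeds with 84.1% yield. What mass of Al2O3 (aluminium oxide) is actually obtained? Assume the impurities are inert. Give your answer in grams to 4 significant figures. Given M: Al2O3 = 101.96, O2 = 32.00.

411.4 g

Pure O2 available = 365.0 g × 0.631 = 230.31 g.
n(O2) = 230.31 g / 32.00 g/mol = 7.1973 mol.
From the equation the O2:Al2O3 mole ratio is 3:2, so n(Al2O3) = 7.1973 × 2/3 = 4.7982 mol.
Mass of Al2O3 = 4.7982 mol × 101.96 g/mol = 489.23 g.
Actual mass collected = 489.23 g × 0.841 = 411.44 g.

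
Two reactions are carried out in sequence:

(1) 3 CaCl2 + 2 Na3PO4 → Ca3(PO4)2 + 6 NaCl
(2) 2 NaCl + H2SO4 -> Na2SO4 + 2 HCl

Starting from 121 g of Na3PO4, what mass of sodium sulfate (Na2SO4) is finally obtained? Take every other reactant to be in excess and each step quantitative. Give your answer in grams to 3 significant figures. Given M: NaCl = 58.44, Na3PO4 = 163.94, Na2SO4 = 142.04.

157 g

n(Na3PO4) = 121.0 / 163.94 = 0.7381 mol.
Step 1 gives a 2:6 ratio of Na3PO4 to NaCl, so n(NaCl) = 2.214 mol.
In step 2 the NaCl:Na2SO4 ratio is 2:1, so n(Na2SO4) = 1.107 mol.
Mass of Na2SO4 = 1.107 × 142.04 = 157.3 g.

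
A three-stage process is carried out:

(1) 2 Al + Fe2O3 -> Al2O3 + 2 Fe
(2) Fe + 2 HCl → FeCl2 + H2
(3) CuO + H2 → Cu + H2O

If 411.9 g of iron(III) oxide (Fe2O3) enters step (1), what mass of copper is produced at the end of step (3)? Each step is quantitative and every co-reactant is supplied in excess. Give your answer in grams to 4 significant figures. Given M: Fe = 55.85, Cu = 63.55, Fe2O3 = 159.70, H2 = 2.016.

327.8 g

n(Fe2O3) = 411.9 / 159.70 = 2.5792 mol.
Reaction (1): Fe2O3→Fe ratio 1:2 ⇒ n(Fe) = 5.1584 mol.
Reaction (2): Fe→H2 ratio 1:1 ⇒ n(H2) = 5.1584 mol.
Reaction (3): H2→Cu ratio 1:1 ⇒ n(Cu) = 5.1584 mol.
Mass of Cu = 5.1584 × 63.55 = 327.82 g.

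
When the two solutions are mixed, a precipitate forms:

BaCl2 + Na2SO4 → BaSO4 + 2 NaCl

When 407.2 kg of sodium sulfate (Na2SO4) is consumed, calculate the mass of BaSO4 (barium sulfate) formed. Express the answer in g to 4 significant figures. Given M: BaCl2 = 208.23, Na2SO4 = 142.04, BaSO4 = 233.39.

669100 g

Convert: 407.2 kg = 407200 g.
n(Na2SO4) = 407200 g / 142.04 g/mol = 2866.8 mol.
From the equation the Na2SO4:BaSO4 mole ratio is 1:1, so n(BaSO4) = 2866.8 × 1/1 = 2866.8 mol.
Mass of BaSO4 = 2866.8 mol × 233.39 g/mol = 669080 g.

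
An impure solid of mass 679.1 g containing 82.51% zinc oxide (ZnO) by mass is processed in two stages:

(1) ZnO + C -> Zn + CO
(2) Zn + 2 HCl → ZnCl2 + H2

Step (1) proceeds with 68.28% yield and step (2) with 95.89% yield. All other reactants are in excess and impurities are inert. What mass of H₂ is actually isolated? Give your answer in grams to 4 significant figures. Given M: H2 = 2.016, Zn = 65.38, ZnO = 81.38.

Pure ZnO = 679.1 × 0.8251 = 560.33 g.
n(ZnO) = 560.33 / 81.38 = 6.8853 mol.
Step 1 (ZnO:Zn = 1:1): theoretical n(Zn) = 6.8853 mol; at 68.28% yield, n(Zn) = 4.7013 mol.
Step 2 (Zn:H2 = 1:1): theoretical n(H2) = 4.7013 mol, so theoretical mass = 4.7013 × 2.016 = 9.4778 g.
At 95.89% yield, actual mass of H2 = 9.4778 × 0.9589 = 9.0882 g.

9.088 g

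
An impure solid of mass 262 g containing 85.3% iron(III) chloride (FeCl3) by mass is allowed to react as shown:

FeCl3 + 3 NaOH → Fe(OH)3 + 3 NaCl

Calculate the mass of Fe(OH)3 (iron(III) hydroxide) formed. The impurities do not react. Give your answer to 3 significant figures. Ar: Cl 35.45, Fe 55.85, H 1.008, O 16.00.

147 g

Mass of pure FeCl3 = 262 g × 0.853 = 223.5 g.
M(FeCl3) = 55.85 + 3(35.45) = 162.20 g/mol.
M(Fe(OH)3) = 55.85 + 3(16.00) + 3(1.008) = 106.874 g/mol.
n(FeCl3) = 223.5 g / 162.20 g/mol = 1.378 mol.
From the equation the FeCl3:Fe(OH)3 mole ratio is 1:1, so n(Fe(OH)3) = 1.378 × 1/1 = 1.378 mol.
Mass of Fe(OH)3 = 1.378 mol × 106.874 g/mol = 147.3 g.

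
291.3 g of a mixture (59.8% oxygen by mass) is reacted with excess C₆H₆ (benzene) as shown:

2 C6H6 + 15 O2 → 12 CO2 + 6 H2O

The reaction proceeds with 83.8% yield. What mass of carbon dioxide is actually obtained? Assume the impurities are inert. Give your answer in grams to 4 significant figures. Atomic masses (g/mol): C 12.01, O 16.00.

160.6 g

Pure O2 available = 291.3 g × 0.598 = 174.20 g.
M(O2) = 2(16.00) = 32.00 g/mol.
M(CO2) = 12.01 + 2(16.00) = 44.01 g/mol.
n(O2) = 174.20 g / 32.00 g/mol = 5.4437 mol.
From the equation the O2:CO2 mole ratio is 15:12, so n(CO2) = 5.4437 × 12/15 = 4.3549 mol.
Mass of CO2 = 4.3549 mol × 44.01 g/mol = 191.66 g.
Actual mass collected = 191.66 g × 0.838 = 160.61 g.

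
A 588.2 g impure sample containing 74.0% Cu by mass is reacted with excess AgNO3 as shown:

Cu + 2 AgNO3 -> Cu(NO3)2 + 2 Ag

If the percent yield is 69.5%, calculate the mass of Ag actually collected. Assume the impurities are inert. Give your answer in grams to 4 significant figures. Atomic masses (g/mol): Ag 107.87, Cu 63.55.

Pure Cu available = 588.2 g × 0.740 = 435.27 g.
M(Cu) = 63.55 g/mol.
M(Ag) = 107.87 g/mol.
n(Cu) = 435.27 g / 63.55 g/mol = 6.8492 mol.
From the equation the Cu:Ag mole ratio is 1:2, so n(Ag) = 6.8492 × 2/1 = 13.698 mol.
Mass of Ag = 13.698 mol × 107.87 g/mol = 1477.7 g.
Actual mass collected = 1477.7 g × 0.695 = 1027.0 g.

1027 g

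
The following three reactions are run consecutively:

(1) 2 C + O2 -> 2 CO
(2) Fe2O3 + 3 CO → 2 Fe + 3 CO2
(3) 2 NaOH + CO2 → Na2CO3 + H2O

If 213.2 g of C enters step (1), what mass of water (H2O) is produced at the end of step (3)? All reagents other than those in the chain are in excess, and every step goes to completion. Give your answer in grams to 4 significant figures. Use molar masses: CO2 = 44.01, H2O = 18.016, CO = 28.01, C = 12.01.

319.8 g

n(C) = 213.2 / 12.01 = 17.752 mol.
Reaction (1): C→CO ratio 2:2 ⇒ n(CO) = 17.752 mol.
Reaction (2): CO→CO2 ratio 3:3 ⇒ n(CO2) = 17.752 mol.
Reaction (3): CO2→H2O ratio 1:1 ⇒ n(H2O) = 17.752 mol.
Mass of H2O = 17.752 × 18.016 = 319.82 g.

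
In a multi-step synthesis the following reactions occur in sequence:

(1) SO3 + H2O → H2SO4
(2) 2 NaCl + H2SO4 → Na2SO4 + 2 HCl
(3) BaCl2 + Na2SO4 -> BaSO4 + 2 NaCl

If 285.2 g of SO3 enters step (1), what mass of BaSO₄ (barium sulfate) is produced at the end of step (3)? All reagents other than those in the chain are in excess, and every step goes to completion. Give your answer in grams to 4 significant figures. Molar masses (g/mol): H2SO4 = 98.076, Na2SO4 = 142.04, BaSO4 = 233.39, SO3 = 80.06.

831.4 g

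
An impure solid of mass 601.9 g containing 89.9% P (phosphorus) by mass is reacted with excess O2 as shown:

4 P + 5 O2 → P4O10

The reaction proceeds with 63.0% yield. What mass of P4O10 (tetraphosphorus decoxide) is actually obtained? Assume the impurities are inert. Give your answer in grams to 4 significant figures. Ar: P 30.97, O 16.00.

Pure P available = 601.9 g × 0.899 = 541.11 g.
M(P) = 30.97 g/mol.
M(P4O10) = 4(30.97) + 10(16.00) = 283.88 g/mol.
n(P) = 541.11 g / 30.97 g/mol = 17.472 mol.
From the equation the P:P4O10 mole ratio is 4:1, so n(P4O10) = 17.472 × 1/4 = 4.3680 mol.
Mass of P4O10 = 4.3680 mol × 283.88 g/mol = 1240.0 g.
Actual mass collected = 1240.0 g × 0.630 = 781.19 g.

781.2 g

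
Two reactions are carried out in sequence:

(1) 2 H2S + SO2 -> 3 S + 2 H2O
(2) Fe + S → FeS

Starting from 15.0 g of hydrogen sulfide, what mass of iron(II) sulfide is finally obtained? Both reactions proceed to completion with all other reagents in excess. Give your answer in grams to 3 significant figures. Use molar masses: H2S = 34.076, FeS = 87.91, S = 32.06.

58.0 g

n(H2S) = 15.00 / 34.076 = 0.4402 mol.
Step 1 gives a 2:3 ratio of H2S to S, so n(S) = 0.6603 mol.
In step 2 the S:FeS ratio is 1:1, so n(FeS) = 0.6603 mol.
Mass of FeS = 0.6603 × 87.91 = 58.05 g.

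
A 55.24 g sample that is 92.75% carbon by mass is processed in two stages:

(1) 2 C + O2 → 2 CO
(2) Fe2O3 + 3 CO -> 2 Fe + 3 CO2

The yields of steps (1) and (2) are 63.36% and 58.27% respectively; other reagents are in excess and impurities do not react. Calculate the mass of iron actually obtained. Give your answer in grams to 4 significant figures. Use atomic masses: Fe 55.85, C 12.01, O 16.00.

Pure C = 55.24 × 0.9275 = 51.235 g.
M(C) = 12.01 g/mol.
M(Fe) = 55.85 g/mol.
n(C) = 51.235 / 12.01 = 4.2660 mol.
Step 1 (C:CO = 2:2): theoretical n(CO) = 4.2660 mol; at 63.36% yield, n(CO) = 2.7030 mol.
Step 2 (CO:Fe = 3:2): theoretical n(Fe) = 1.8020 mol, so theoretical mass = 1.8020 × 55.85 = 100.64 g.
At 58.27% yield, actual mass of Fe = 100.64 × 0.5827 = 58.643 g.

58.64 g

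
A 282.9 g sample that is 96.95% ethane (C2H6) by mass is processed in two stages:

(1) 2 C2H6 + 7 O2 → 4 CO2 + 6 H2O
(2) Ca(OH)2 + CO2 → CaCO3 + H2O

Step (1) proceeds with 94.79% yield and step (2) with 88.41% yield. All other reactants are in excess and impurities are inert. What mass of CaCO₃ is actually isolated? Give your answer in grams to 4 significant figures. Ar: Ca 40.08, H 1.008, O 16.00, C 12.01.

Pure C2H6 = 282.9 × 0.9695 = 274.27 g.
M(C2H6) = 2(12.01) + 6(1.008) = 30.068 g/mol.
M(CaCO3) = 40.08 + 12.01 + 3(16.00) = 100.09 g/mol.
n(C2H6) = 274.27 / 30.068 = 9.1217 mol.
Step 1 (C2H6:CO2 = 2:4): theoretical n(CO2) = 18.243 mol; at 94.79% yield, n(CO2) = 17.293 mol.
Step 2 (CO2:CaCO3 = 1:1): theoretical n(CaCO3) = 17.293 mol, so theoretical mass = 17.293 × 100.09 = 1730.8 g.
At 88.41% yield, actual mass of CaCO3 = 1730.8 × 0.8841 = 1530.2 g.

1530 g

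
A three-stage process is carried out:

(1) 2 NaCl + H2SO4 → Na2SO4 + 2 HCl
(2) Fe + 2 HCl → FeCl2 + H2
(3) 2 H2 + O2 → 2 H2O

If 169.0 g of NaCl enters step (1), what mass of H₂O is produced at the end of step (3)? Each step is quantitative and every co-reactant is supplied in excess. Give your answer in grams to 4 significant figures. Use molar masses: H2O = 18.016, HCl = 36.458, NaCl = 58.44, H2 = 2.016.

n(NaCl) = 169.0 / 58.44 = 2.8919 mol.
Reaction (1): NaCl→HCl ratio 2:2 ⇒ n(HCl) = 2.8919 mol.
Reaction (2): HCl→H2 ratio 2:1 ⇒ n(H2) = 1.4459 mol.
Reaction (3): H2→H2O ratio 2:2 ⇒ n(H2O) = 1.4459 mol.
Mass of H2O = 1.4459 × 18.016 = 26.050 g.

26.05 g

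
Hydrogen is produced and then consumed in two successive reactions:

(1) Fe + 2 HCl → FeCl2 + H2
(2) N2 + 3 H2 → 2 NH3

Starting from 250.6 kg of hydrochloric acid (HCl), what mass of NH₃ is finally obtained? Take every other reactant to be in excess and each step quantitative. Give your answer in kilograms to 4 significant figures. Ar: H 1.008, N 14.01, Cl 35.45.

39.03 kg

M(HCl) = 1.008 + 35.45 = 36.458 g/mol.
M(NH3) = 14.01 + 3(1.008) = 17.034 g/mol.
250.6 kg = 250600 g.
n(HCl) = 250600 / 36.458 = 6873.7 mol.
Step 1 gives a 2:1 ratio of HCl to H2, so n(H2) = 3436.8 mol.
In step 2 the H2:NH3 ratio is 3:2, so n(NH3) = 2291.2 mol.
Mass of NH3 = 2291.2 × 17.034 = 39029 g = 39.03 kg.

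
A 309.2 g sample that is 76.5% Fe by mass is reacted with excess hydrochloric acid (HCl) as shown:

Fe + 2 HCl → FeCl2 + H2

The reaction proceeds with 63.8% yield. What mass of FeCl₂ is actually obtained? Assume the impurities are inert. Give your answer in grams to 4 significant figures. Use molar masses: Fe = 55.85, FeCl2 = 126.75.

Pure Fe available = 309.2 g × 0.765 = 236.54 g.
n(Fe) = 236.54 g / 55.85 g/mol = 4.2352 mol.
From the equation the Fe:FeCl2 mole ratio is 1:1, so n(FeCl2) = 4.2352 × 1/1 = 4.2352 mol.
Mass of FeCl2 = 4.2352 mol × 126.75 g/mol = 536.82 g.
Actual mass collected = 536.82 g × 0.638 = 342.49 g.

342.5 g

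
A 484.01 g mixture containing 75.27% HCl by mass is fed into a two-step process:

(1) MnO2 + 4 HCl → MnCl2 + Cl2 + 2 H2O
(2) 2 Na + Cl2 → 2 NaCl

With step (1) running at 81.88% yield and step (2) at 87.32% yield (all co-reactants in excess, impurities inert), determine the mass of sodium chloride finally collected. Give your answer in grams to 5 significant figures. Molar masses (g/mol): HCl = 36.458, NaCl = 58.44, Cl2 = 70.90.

208.76 g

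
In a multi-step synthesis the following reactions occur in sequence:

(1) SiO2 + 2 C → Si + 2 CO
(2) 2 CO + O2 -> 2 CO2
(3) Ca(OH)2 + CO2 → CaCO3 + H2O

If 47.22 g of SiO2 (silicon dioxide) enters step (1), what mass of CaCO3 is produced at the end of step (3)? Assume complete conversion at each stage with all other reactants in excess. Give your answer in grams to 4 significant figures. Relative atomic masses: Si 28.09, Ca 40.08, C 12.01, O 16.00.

M(SiO2) = 28.09 + 2(16.00) = 60.09 g/mol.
M(CaCO3) = 40.08 + 12.01 + 3(16.00) = 100.09 g/mol.
n(SiO2) = 47.22 / 60.09 = 0.78582 mol.
Reaction (1): SiO2→CO ratio 1:2 ⇒ n(CO) = 1.5716 mol.
Reaction (2): CO→CO2 ratio 2:2 ⇒ n(CO2) = 1.5716 mol.
Reaction (3): CO2→CaCO3 ratio 1:1 ⇒ n(CaCO3) = 1.5716 mol.
Mass of CaCO3 = 1.5716 × 100.09 = 157.31 g.

157.3 g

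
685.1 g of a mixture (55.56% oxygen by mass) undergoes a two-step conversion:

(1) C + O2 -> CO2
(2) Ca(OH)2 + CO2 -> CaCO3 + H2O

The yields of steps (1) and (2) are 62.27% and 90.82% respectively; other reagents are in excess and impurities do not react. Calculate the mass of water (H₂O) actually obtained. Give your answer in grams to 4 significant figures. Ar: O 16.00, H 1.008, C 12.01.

121.2 g

Pure O2 = 685.1 × 0.5556 = 380.64 g.
M(O2) = 2(16.00) = 32.00 g/mol.
M(H2O) = 2(1.008) + 16.00 = 18.016 g/mol.
n(O2) = 380.64 / 32.00 = 11.895 mol.
Step 1 (O2:CO2 = 1:1): theoretical n(CO2) = 11.895 mol; at 62.27% yield, n(CO2) = 7.4070 mol.
Step 2 (CO2:H2O = 1:1): theoretical n(H2O) = 7.4070 mol, so theoretical mass = 7.4070 × 18.016 = 133.45 g.
At 90.82% yield, actual mass of H2O = 133.45 × 0.9082 = 121.20 g.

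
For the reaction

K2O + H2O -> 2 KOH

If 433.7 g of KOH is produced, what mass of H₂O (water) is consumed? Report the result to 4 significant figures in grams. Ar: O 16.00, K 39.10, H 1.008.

M(KOH) = 39.10 + 16.00 + 1.008 = 56.108 g/mol.
M(H2O) = 2(1.008) + 16.00 = 18.016 g/mol.
n(KOH) = 433.70 g / 56.108 g/mol = 7.7297 mol.
From the equation the KOH:H2O mole ratio is 2:1, so n(H2O) = 7.7297 × 1/2 = 3.8649 mol.
Mass of H2O = 3.8649 mol × 18.016 g/mol = 69.629 g.

69.63 g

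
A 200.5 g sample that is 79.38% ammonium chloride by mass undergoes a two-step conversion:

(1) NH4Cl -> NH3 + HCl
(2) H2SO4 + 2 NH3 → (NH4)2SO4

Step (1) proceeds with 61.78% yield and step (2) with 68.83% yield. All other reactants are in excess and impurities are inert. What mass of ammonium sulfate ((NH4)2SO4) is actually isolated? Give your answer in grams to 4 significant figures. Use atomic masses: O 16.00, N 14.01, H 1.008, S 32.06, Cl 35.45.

83.59 g

Pure NH4Cl = 200.5 × 0.7938 = 159.16 g.
M(NH4Cl) = 14.01 + 4(1.008) + 35.45 = 53.492 g/mol.
M((NH4)2SO4) = 2(14.01) + 8(1.008) + 32.06 + 4(16.00) = 132.144 g/mol.
n(NH4Cl) = 159.16 / 53.492 = 2.9753 mol.
Step 1 (NH4Cl:NH3 = 1:1): theoretical n(NH3) = 2.9753 mol; at 61.78% yield, n(NH3) = 1.8382 mol.
Step 2 (NH3:(NH4)2SO4 = 2:1): theoretical n((NH4)2SO4) = 0.91908 mol, so theoretical mass = 0.91908 × 132.144 = 121.45 g.
At 68.83% yield, actual mass of (NH4)2SO4 = 121.45 × 0.6883 = 83.595 g.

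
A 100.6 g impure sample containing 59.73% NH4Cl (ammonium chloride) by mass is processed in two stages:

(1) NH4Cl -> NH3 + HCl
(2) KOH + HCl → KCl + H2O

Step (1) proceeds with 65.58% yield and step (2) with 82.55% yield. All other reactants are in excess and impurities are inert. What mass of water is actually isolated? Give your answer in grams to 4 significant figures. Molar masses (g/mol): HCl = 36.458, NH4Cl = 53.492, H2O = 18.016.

10.96 g

Pure NH4Cl = 100.6 × 0.5973 = 60.088 g.
n(NH4Cl) = 60.088 / 53.492 = 1.1233 mol.
Step 1 (NH4Cl:HCl = 1:1): theoretical n(HCl) = 1.1233 mol; at 65.58% yield, n(HCl) = 0.73667 mol.
Step 2 (HCl:H2O = 1:1): theoretical n(H2O) = 0.73667 mol, so theoretical mass = 0.73667 × 18.016 = 13.272 g.
At 82.55% yield, actual mass of H2O = 13.272 × 0.8255 = 10.956 g.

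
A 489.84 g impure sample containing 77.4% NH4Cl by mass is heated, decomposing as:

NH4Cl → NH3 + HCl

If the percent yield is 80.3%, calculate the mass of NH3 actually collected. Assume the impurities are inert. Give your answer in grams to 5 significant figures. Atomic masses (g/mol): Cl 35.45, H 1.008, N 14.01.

96.948 g

Pure NH4Cl available = 489.84 g × 0.774 = 379.136 g.
M(NH4Cl) = 14.01 + 4(1.008) + 35.45 = 53.492 g/mol.
M(NH3) = 14.01 + 3(1.008) = 17.034 g/mol.
n(NH4Cl) = 379.136 g / 53.492 g/mol = 7.08772 mol.
From the equation the NH4Cl:NH3 mole ratio is 1:1, so n(NH3) = 7.08772 × 1/1 = 7.08772 mol.
Mass of NH3 = 7.08772 mol × 17.034 g/mol = 120.732 g.
Actual mass collected = 120.732 g × 0.803 = 96.9479 g.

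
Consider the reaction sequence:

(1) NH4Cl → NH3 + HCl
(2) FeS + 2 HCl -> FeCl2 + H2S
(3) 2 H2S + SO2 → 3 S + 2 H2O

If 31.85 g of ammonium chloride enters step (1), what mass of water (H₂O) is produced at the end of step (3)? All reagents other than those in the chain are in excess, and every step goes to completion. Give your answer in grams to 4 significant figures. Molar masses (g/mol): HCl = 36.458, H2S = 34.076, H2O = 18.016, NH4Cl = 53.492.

n(NH4Cl) = 31.85 / 53.492 = 0.59542 mol.
Reaction (1): NH4Cl→HCl ratio 1:1 ⇒ n(HCl) = 0.59542 mol.
Reaction (2): HCl→H2S ratio 2:1 ⇒ n(H2S) = 0.29771 mol.
Reaction (3): H2S→H2O ratio 2:2 ⇒ n(H2O) = 0.29771 mol.
Mass of H2O = 0.29771 × 18.016 = 5.3635 g.

5.364 g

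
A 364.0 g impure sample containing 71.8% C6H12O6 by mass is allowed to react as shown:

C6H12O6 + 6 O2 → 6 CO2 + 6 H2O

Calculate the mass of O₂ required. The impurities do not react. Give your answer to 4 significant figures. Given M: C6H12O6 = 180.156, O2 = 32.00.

Mass of pure C6H12O6 = 364.0 g × 0.718 = 261.35 g.
n(C6H12O6) = 261.35 g / 180.156 g/mol = 1.4507 mol.
From the equation the C6H12O6:O2 mole ratio is 1:6, so n(O2) = 1.4507 × 6/1 = 8.7042 mol.
Mass of O2 = 8.7042 mol × 32.00 g/mol = 278.53 g.

278.5 g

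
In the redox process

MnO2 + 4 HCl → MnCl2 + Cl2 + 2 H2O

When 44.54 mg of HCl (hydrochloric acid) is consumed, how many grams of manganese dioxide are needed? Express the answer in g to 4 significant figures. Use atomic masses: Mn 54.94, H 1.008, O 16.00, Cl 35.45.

0.02655 g

M(HCl) = 1.008 + 35.45 = 36.458 g/mol.
M(MnO2) = 54.94 + 2(16.00) = 86.94 g/mol.
Convert: 44.54 mg = 0.044540 g.
n(HCl) = 0.044540 g / 36.458 g/mol = 0.0012217 mol.
From the equation the HCl:MnO2 mole ratio is 4:1, so n(MnO2) = 0.0012217 × 1/4 = 0.00030542 mol.
Mass of MnO2 = 0.00030542 mol × 86.94 g/mol = 0.026553 g.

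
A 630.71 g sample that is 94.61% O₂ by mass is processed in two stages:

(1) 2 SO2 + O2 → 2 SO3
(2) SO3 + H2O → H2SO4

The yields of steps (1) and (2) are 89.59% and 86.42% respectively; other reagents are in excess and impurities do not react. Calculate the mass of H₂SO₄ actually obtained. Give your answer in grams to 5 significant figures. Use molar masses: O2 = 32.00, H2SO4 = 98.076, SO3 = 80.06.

2831.9 g

Pure O2 = 630.71 × 0.9461 = 596.715 g.
n(O2) = 596.715 / 32.00 = 18.6473 mol.
Step 1 (O2:SO3 = 1:2): theoretical n(SO3) = 37.2947 mol; at 89.59% yield, n(SO3) = 33.4123 mol.
Step 2 (SO3:H2SO4 = 1:1): theoretical n(H2SO4) = 33.4123 mol, so theoretical mass = 33.4123 × 98.076 = 3276.94 g.
At 86.42% yield, actual mass of H2SO4 = 3276.94 × 0.8642 = 2831.94 g.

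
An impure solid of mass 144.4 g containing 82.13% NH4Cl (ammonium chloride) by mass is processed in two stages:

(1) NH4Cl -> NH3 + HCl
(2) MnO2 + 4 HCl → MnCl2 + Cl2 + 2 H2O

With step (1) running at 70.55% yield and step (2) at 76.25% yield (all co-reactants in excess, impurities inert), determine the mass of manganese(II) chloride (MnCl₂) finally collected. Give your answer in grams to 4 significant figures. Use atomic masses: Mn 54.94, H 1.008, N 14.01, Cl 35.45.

37.52 g

Pure NH4Cl = 144.4 × 0.8213 = 118.60 g.
M(NH4Cl) = 14.01 + 4(1.008) + 35.45 = 53.492 g/mol.
M(MnCl2) = 54.94 + 2(35.45) = 125.84 g/mol.
n(NH4Cl) = 118.60 / 53.492 = 2.2171 mol.
Step 1 (NH4Cl:HCl = 1:1): theoretical n(HCl) = 2.2171 mol; at 70.55% yield, n(HCl) = 1.5641 mol.
Step 2 (HCl:MnCl2 = 4:1): theoretical n(MnCl2) = 0.39104 mol, so theoretical mass = 0.39104 × 125.84 = 49.208 g.
At 76.25% yield, actual mass of MnCl2 = 49.208 × 0.7625 = 37.521 g.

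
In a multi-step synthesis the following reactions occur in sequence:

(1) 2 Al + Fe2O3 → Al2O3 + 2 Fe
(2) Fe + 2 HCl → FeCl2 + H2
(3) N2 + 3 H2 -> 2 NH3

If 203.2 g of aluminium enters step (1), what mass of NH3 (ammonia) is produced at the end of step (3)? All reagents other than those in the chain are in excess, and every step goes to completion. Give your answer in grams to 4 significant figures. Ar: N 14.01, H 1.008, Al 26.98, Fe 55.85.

85.53 g

M(Al) = 26.98 g/mol.
M(NH3) = 14.01 + 3(1.008) = 17.034 g/mol.
n(Al) = 203.2 / 26.98 = 7.5315 mol.
Reaction (1): Al→Fe ratio 2:2 ⇒ n(Fe) = 7.5315 mol.
Reaction (2): Fe→H2 ratio 1:1 ⇒ n(H2) = 7.5315 mol.
Reaction (3): H2→NH3 ratio 3:2 ⇒ n(NH3) = 5.0210 mol.
Mass of NH3 = 5.0210 × 17.034 = 85.528 g.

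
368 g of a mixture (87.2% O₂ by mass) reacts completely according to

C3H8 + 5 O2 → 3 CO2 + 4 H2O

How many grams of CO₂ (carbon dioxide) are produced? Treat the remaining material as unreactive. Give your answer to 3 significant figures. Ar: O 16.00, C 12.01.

Mass of pure O2 = 368 g × 0.872 = 320.9 g.
M(O2) = 2(16.00) = 32.00 g/mol.
M(CO2) = 12.01 + 2(16.00) = 44.01 g/mol.
n(O2) = 320.9 g / 32.00 g/mol = 10.03 mol.
From the equation the O2:CO2 mole ratio is 5:3, so n(CO2) = 10.03 × 3/5 = 6.017 mol.
Mass of CO2 = 6.017 mol × 44.01 g/mol = 264.8 g.

265 g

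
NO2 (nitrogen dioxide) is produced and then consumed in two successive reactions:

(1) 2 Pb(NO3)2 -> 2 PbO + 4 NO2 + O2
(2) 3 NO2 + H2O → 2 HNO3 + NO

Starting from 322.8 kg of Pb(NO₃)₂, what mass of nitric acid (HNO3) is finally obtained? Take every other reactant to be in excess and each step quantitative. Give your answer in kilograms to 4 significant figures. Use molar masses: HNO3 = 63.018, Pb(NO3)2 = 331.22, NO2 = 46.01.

322.8 kg = 322800 g.
n(Pb(NO3)2) = 322800 / 331.22 = 974.58 mol.
Step 1 gives a 2:4 ratio of Pb(NO3)2 to NO2, so n(NO2) = 1949.2 mol.
In step 2 the NO2:HNO3 ratio is 3:2, so n(HNO3) = 1299.4 mol.
Mass of HNO3 = 1299.4 × 63.018 = 81888 g = 81.89 kg.

81.89 kg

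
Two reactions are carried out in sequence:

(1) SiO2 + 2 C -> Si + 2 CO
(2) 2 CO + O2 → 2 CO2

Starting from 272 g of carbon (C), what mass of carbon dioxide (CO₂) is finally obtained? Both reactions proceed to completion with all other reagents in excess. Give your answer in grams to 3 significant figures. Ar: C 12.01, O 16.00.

997 g

M(C) = 12.01 g/mol.
M(CO2) = 12.01 + 2(16.00) = 44.01 g/mol.
n(C) = 272.0 / 12.01 = 22.65 mol.
Step 1 gives a 2:2 ratio of C to CO, so n(CO) = 22.65 mol.
In step 2 the CO:CO2 ratio is 2:2, so n(CO2) = 22.65 mol.
Mass of CO2 = 22.65 × 44.01 = 996.7 g.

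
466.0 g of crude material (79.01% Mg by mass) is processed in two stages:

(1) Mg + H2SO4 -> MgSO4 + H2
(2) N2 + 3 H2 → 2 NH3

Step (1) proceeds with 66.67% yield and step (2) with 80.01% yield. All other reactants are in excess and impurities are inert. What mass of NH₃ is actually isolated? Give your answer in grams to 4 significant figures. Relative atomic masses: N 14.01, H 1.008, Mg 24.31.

91.75 g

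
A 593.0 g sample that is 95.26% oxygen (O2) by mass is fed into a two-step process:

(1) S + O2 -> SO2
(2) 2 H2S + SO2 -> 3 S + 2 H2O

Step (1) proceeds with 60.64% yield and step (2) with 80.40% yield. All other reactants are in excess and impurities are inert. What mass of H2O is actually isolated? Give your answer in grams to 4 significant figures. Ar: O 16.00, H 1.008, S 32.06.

310.1 g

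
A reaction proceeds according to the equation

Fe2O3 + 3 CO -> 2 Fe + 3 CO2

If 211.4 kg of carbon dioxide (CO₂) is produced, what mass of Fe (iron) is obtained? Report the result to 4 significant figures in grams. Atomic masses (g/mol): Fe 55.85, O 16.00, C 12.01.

M(CO2) = 12.01 + 2(16.00) = 44.01 g/mol.
M(Fe) = 55.85 g/mol.
Convert: 211.4 kg = 211400 g.
n(CO2) = 211400 g / 44.01 g/mol = 4803.5 mol.
From the equation the CO2:Fe mole ratio is 3:2, so n(Fe) = 4803.5 × 2/3 = 3202.3 mol.
Mass of Fe = 3202.3 mol × 55.85 g/mol = 178850 g.

178800 g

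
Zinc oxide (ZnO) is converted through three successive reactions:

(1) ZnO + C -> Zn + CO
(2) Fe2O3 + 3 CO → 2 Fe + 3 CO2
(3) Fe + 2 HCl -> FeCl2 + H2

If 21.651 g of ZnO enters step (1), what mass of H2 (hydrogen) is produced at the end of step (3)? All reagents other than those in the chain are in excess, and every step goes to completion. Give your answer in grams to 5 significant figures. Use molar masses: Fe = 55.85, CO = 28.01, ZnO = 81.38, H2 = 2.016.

0.35757 g

n(ZnO) = 21.651 / 81.38 = 0.266048 mol.
Reaction (1): ZnO→CO ratio 1:1 ⇒ n(CO) = 0.266048 mol.
Reaction (2): CO→Fe ratio 3:2 ⇒ n(Fe) = 0.177365 mol.
Reaction (3): Fe→H2 ratio 1:1 ⇒ n(H2) = 0.177365 mol.
Mass of H2 = 0.177365 × 2.016 = 0.357569 g.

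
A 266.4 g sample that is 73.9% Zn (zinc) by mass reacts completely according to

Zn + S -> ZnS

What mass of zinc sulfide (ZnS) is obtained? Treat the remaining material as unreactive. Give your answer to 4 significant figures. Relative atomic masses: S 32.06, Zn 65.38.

293.4 g

Mass of pure Zn = 266.4 g × 0.739 = 196.87 g.
M(Zn) = 65.38 g/mol.
M(ZnS) = 65.38 + 32.06 = 97.44 g/mol.
n(Zn) = 196.87 g / 65.38 g/mol = 3.0112 mol.
From the equation the Zn:ZnS mole ratio is 1:1, so n(ZnS) = 3.0112 × 1/1 = 3.0112 mol.
Mass of ZnS = 3.0112 mol × 97.44 g/mol = 293.41 g.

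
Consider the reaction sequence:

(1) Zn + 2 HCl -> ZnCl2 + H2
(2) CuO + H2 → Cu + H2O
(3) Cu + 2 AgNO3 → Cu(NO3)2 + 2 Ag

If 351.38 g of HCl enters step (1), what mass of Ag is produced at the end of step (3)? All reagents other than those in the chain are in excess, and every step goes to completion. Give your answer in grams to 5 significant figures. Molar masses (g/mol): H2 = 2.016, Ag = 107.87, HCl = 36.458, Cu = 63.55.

1039.6 g

n(HCl) = 351.38 / 36.458 = 9.63794 mol.
Reaction (1): HCl→H2 ratio 2:1 ⇒ n(H2) = 4.81897 mol.
Reaction (2): H2→Cu ratio 1:1 ⇒ n(Cu) = 4.81897 mol.
Reaction (3): Cu→Ag ratio 1:2 ⇒ n(Ag) = 9.63794 mol.
Mass of Ag = 9.63794 × 107.87 = 1039.64 g.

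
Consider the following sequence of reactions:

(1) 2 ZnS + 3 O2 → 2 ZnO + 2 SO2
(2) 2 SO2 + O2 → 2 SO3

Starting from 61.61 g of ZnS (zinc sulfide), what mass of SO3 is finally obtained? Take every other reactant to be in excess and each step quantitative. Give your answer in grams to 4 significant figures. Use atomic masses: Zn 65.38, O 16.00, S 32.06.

50.62 g

M(ZnS) = 65.38 + 32.06 = 97.44 g/mol.
M(SO3) = 32.06 + 3(16.00) = 80.06 g/mol.
n(ZnS) = 61.610 / 97.44 = 0.63229 mol.
Step 1 gives a 2:2 ratio of ZnS to SO2, so n(SO2) = 0.63229 mol.
In step 2 the SO2:SO3 ratio is 2:2, so n(SO3) = 0.63229 mol.
Mass of SO3 = 0.63229 × 80.06 = 50.621 g.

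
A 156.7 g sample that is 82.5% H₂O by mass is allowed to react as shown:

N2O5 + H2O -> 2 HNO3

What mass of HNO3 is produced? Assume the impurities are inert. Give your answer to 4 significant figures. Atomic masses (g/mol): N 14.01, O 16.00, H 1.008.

904.4 g

Mass of pure H2O = 156.7 g × 0.825 = 129.28 g.
M(H2O) = 2(1.008) + 16.00 = 18.016 g/mol.
M(HNO3) = 1.008 + 14.01 + 3(16.00) = 63.018 g/mol.
n(H2O) = 129.28 g / 18.016 g/mol = 7.1757 mol.
From the equation the H2O:HNO3 mole ratio is 1:2, so n(HNO3) = 7.1757 × 2/1 = 14.351 mol.
Mass of HNO3 = 14.351 mol × 63.018 g/mol = 904.40 g.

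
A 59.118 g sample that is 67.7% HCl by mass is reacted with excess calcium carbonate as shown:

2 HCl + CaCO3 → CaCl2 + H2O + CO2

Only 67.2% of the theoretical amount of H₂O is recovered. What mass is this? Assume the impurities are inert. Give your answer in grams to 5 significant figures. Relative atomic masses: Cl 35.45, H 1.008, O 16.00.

6.6453 g

Pure HCl available = 59.118 g × 0.677 = 40.0229 g.
M(HCl) = 1.008 + 35.45 = 36.458 g/mol.
M(H2O) = 2(1.008) + 16.00 = 18.016 g/mol.
n(HCl) = 40.0229 g / 36.458 g/mol = 1.09778 mol.
From the equation the HCl:H2O mole ratio is 2:1, so n(H2O) = 1.09778 × 1/2 = 0.548890 mol.
Mass of H2O = 0.548890 mol × 18.016 g/mol = 9.88881 g.
Actual mass collected = 9.88881 g × 0.672 = 6.64528 g.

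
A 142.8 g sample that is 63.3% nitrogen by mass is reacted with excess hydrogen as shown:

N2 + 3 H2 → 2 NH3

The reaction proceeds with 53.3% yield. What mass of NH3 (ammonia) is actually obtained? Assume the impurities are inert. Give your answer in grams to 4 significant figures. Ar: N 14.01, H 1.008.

58.58 g

Pure N2 available = 142.8 g × 0.633 = 90.392 g.
M(N2) = 2(14.01) = 28.02 g/mol.
M(NH3) = 14.01 + 3(1.008) = 17.034 g/mol.
n(N2) = 90.392 g / 28.02 g/mol = 3.2260 mol.
From the equation the N2:NH3 mole ratio is 1:2, so n(NH3) = 3.2260 × 2/1 = 6.4520 mol.
Mass of NH3 = 6.4520 mol × 17.034 g/mol = 109.90 g.
Actual mass collected = 109.90 g × 0.533 = 58.578 g.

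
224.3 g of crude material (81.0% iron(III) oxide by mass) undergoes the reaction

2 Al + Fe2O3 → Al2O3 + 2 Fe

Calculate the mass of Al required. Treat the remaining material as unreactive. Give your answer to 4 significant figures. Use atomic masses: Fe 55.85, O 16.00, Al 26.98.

Mass of pure Fe2O3 = 224.3 g × 0.810 = 181.68 g.
M(Fe2O3) = 2(55.85) + 3(16.00) = 159.70 g/mol.
M(Al) = 26.98 g/mol.
n(Fe2O3) = 181.68 g / 159.70 g/mol = 1.1377 mol.
From the equation the Fe2O3:Al mole ratio is 1:2, so n(Al) = 1.1377 × 2/1 = 2.2753 mol.
Mass of Al = 2.2753 mol × 26.98 g/mol = 61.388 g.

61.39 g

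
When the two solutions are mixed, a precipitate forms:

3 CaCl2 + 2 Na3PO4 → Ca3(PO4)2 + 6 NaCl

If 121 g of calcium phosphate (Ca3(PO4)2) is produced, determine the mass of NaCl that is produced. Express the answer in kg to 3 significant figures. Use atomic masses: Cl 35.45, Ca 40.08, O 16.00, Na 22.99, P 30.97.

0.137 kg

M(Ca3(PO4)2) = 3(40.08) + 2(30.97) + 8(16.00) = 310.18 g/mol.
M(NaCl) = 22.99 + 35.45 = 58.44 g/mol.
n(Ca3(PO4)2) = 121.0 g / 310.18 g/mol = 0.3901 mol.
From the equation the Ca3(PO4)2:NaCl mole ratio is 1:6, so n(NaCl) = 0.3901 × 6/1 = 2.341 mol.
Mass of NaCl = 2.341 mol × 58.44 g/mol = 136.8 g.
Converting to kg: 136.8 g = 0.137 kg.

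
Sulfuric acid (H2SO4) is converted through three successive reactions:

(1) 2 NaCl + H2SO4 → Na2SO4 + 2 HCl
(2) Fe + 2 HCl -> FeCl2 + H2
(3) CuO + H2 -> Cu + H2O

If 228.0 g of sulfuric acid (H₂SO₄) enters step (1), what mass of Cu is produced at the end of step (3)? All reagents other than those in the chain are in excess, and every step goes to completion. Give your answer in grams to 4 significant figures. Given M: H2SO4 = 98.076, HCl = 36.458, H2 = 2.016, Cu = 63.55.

147.7 g

n(H2SO4) = 228.0 / 98.076 = 2.3247 mol.
Reaction (1): H2SO4→HCl ratio 1:2 ⇒ n(HCl) = 4.6495 mol.
Reaction (2): HCl→H2 ratio 2:1 ⇒ n(H2) = 2.3247 mol.
Reaction (3): H2→Cu ratio 1:1 ⇒ n(Cu) = 2.3247 mol.
Mass of Cu = 2.3247 × 63.55 = 147.74 g.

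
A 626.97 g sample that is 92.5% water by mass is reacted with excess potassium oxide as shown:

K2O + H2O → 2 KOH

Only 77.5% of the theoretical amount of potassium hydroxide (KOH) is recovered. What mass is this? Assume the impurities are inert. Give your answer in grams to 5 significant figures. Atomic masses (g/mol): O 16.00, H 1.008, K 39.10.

Pure H2O available = 626.97 g × 0.925 = 579.947 g.
M(H2O) = 2(1.008) + 16.00 = 18.016 g/mol.
M(KOH) = 39.10 + 16.00 + 1.008 = 56.108 g/mol.
n(H2O) = 579.947 g / 18.016 g/mol = 32.1907 mol.
From the equation the H2O:KOH mole ratio is 1:2, so n(KOH) = 32.1907 × 2/1 = 64.3814 mol.
Mass of KOH = 64.3814 mol × 56.108 g/mol = 3612.31 g.
Actual mass collected = 3612.31 g × 0.775 = 2799.54 g.

2799.5 g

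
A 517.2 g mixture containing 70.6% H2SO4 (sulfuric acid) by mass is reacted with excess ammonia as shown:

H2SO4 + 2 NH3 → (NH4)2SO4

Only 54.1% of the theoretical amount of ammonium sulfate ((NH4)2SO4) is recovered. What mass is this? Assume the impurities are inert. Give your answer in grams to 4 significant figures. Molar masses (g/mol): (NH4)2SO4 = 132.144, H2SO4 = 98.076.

266.2 g

Pure H2SO4 available = 517.2 g × 0.706 = 365.14 g.
n(H2SO4) = 365.14 g / 98.076 g/mol = 3.7231 mol.
From the equation the H2SO4:(NH4)2SO4 mole ratio is 1:1, so n((NH4)2SO4) = 3.7231 × 1/1 = 3.7231 mol.
Mass of (NH4)2SO4 = 3.7231 mol × 132.144 g/mol = 491.98 g.
Actual mass collected = 491.98 g × 0.541 = 266.16 g.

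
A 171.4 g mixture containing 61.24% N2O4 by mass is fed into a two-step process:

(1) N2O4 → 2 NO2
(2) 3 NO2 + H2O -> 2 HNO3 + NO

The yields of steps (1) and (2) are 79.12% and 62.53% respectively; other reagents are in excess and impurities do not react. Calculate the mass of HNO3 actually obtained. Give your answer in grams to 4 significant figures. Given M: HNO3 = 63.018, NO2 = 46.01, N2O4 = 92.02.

Pure N2O4 = 171.4 × 0.6124 = 104.97 g.
n(N2O4) = 104.97 / 92.02 = 1.1407 mol.
Step 1 (N2O4:NO2 = 1:2): theoretical n(NO2) = 2.2814 mol; at 79.12% yield, n(NO2) = 1.8050 mol.
Step 2 (NO2:HNO3 = 3:2): theoretical n(HNO3) = 1.2033 mol, so theoretical mass = 1.2033 × 63.018 = 75.832 g.
At 62.53% yield, actual mass of HNO3 = 75.832 × 0.6253 = 47.418 g.

47.42 g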